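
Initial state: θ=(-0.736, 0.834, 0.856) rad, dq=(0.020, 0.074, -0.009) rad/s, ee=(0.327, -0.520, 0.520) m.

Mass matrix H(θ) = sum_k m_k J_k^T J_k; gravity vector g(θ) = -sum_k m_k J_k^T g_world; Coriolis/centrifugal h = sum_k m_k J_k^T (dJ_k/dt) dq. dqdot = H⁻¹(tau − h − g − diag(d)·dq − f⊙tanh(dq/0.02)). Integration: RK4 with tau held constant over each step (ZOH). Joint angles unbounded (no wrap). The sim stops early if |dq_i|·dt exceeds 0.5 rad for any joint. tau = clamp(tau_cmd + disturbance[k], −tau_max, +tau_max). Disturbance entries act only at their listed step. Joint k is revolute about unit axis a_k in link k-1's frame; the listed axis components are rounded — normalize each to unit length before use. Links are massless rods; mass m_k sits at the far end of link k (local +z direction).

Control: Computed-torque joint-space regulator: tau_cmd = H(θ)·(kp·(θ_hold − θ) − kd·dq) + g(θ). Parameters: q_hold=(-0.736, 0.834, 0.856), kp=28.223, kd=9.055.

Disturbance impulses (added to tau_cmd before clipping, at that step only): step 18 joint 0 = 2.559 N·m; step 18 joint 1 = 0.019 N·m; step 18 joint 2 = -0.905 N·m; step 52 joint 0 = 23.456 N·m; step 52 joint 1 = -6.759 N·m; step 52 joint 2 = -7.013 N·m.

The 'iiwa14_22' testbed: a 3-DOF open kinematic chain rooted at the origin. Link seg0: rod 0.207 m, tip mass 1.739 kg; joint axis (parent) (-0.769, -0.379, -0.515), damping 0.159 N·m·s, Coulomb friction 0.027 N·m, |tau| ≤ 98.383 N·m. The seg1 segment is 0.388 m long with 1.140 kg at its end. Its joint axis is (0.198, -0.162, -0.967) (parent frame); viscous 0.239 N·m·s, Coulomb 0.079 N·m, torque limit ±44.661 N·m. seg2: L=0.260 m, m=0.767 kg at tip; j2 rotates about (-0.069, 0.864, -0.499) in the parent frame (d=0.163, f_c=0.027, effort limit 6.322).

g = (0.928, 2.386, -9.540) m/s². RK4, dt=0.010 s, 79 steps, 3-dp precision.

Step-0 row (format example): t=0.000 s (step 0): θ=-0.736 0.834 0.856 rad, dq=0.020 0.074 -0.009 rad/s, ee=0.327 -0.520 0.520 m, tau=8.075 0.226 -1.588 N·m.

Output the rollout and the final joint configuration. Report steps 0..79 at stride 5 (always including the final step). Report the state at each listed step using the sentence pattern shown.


t=0.050 s (step 5): θ=-0.735 0.836 0.856 rad, dq=0.014 0.008 0.001 rad/s, ee=0.326 -0.520 0.521 m, tau=8.127 0.275 -1.594 N·m.
t=0.100 s (step 10): θ=-0.735 0.836 0.856 rad, dq=0.007 -0.000 -0.001 rad/s, ee=0.326 -0.520 0.521 m, tau=8.166 0.284 -1.599 N·m.
t=0.150 s (step 15): θ=-0.734 0.836 0.856 rad, dq=0.002 -0.001 -0.000 rad/s, ee=0.326 -0.520 0.521 m, tau=8.194 0.287 -1.603 N·m.
t=0.200 s (step 20): θ=-0.734 0.836 0.853 rad, dq=0.005 -0.003 -0.172 rad/s, ee=0.326 -0.520 0.522 m, tau=7.992 0.286 -1.536 N·m.
t=0.250 s (step 25): θ=-0.734 0.836 0.848 rad, dq=0.009 -0.003 -0.032 rad/s, ee=0.325 -0.519 0.523 m, tau=8.067 0.283 -1.572 N·m.
t=0.300 s (step 30): θ=-0.734 0.836 0.848 rad, dq=0.004 -0.001 0.001 rad/s, ee=0.325 -0.519 0.523 m, tau=8.124 0.284 -1.587 N·m.
t=0.350 s (step 35): θ=-0.734 0.835 0.848 rad, dq=-0.002 -0.000 0.003 rad/s, ee=0.325 -0.519 0.523 m, tau=8.166 0.287 -1.593 N·m.
t=0.400 s (step 40): θ=-0.734 0.835 0.848 rad, dq=-0.005 -0.000 0.003 rad/s, ee=0.325 -0.519 0.523 m, tau=8.196 0.289 -1.597 N·m.
t=0.450 s (step 45): θ=-0.734 0.835 0.848 rad, dq=-0.006 -0.001 0.004 rad/s, ee=0.325 -0.519 0.523 m, tau=8.218 0.290 -1.600 N·m.
t=0.500 s (step 50): θ=-0.734 0.835 0.848 rad, dq=-0.007 -0.001 0.004 rad/s, ee=0.325 -0.519 0.523 m, tau=8.234 0.291 -1.602 N·m.
t=0.550 s (step 55): θ=-0.728 0.813 0.841 rad, dq=0.243 -0.757 -0.246 rad/s, ee=0.327 -0.514 0.529 m, tau=6.274 0.762 -1.238 N·m.
t=0.600 s (step 60): θ=-0.718 0.787 0.833 rad, dq=0.132 -0.326 -0.078 rad/s, ee=0.328 -0.506 0.537 m, tau=6.727 0.526 -1.359 N·m.
t=0.650 s (step 65): θ=-0.714 0.777 0.832 rad, dq=0.056 -0.077 -0.002 rad/s, ee=0.328 -0.503 0.540 m, tau=7.104 0.384 -1.441 N·m.
t=0.700 s (step 70): θ=-0.712 0.777 0.832 rad, dq=0.004 0.024 0.009 rad/s, ee=0.328 -0.503 0.541 m, tau=7.411 0.330 -1.492 N·m.
t=0.750 s (step 75): θ=-0.713 0.778 0.833 rad, dq=-0.025 0.040 0.015 rad/s, ee=0.328 -0.503 0.540 m, tau=7.640 0.327 -1.525 N·m.
t=0.790 s (step 79): θ=-0.714 0.780 0.833 rad, dq=-0.038 0.044 0.016 rad/s, ee=0.328 -0.504 0.540 m.
final θ (rad): -0.714 0.780 0.833


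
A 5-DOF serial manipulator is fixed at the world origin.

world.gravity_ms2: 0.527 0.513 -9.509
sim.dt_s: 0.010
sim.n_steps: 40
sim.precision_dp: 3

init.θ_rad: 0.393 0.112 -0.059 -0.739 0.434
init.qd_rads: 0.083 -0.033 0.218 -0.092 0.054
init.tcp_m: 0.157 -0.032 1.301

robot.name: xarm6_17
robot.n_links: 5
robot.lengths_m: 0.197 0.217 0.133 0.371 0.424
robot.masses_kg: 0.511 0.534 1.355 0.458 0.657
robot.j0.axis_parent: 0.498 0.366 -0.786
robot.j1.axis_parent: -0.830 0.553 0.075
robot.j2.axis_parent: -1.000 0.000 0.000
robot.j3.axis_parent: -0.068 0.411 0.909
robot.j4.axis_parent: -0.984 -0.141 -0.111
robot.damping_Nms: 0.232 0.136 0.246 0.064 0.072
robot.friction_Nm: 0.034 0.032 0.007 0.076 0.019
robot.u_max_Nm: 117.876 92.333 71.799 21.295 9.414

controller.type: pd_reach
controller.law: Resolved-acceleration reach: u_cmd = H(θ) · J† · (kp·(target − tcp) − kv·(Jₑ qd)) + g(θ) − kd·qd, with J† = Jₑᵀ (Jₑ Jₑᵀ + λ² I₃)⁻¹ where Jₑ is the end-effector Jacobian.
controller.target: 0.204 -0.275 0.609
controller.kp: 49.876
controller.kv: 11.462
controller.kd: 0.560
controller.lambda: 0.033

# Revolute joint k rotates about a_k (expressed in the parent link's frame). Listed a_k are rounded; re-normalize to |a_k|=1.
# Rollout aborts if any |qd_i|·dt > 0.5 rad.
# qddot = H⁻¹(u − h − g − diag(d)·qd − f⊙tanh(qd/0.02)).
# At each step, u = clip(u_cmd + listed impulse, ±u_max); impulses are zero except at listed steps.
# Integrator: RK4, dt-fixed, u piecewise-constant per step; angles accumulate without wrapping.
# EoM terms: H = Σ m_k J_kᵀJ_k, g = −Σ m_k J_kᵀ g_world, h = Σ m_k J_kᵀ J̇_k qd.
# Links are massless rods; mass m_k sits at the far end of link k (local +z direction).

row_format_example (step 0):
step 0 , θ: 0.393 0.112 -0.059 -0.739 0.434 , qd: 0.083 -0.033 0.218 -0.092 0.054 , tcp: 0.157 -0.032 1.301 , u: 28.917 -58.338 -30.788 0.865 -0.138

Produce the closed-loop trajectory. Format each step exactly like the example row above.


step 1 , θ: 0.396 0.105 -0.054 -0.742 0.449 , qd: 0.489 -1.411 0.705 -0.401 2.861 , tcp: 0.158 -0.031 1.299 , u: 24.246 -50.209 -27.027 0.879 -1.695
step 2 , θ: 0.403 0.085 -0.044 -0.744 0.486 , qd: 0.889 -2.610 1.426 -0.031 4.609 , tcp: 0.158 -0.032 1.294 , u: 19.019 -40.624 -22.612 0.492 -2.370
step 3 , θ: 0.413 0.054 -0.027 -0.744 0.538 , qd: 1.242 -3.465 1.975 0.010 5.660 , tcp: 0.159 -0.035 1.288 , u: 13.986 -30.863 -17.909 0.290 -2.546
step 4 , θ: 0.427 0.017 -0.005 -0.744 0.597 , qd: 1.524 -4.049 2.407 0.120 6.143 , tcp: 0.158 -0.040 1.279 , u: 9.638 -22.149 -13.559 0.073 -2.404
step 5 , θ: 0.443 -0.025 0.020 -0.743 0.659 , qd: 1.733 -4.393 2.669 0.144 6.274 , tcp: 0.158 -0.046 1.268 , u: 5.991 -14.872 -9.719 -0.066 -2.132
step 6 , θ: 0.461 -0.070 0.047 -0.742 0.722 , qd: 1.871 -4.561 2.793 0.226 6.197 , tcp: 0.156 -0.054 1.256 , u: 3.009 -9.026 -6.457 -0.197 -1.841
step 7 , θ: 0.480 -0.116 0.075 -0.739 0.783 , qd: 1.945 -4.595 2.791 0.334 6.021 , tcp: 0.155 -0.064 1.243 , u: 0.597 -4.399 -3.718 -0.297 -1.595
step 8 , θ: 0.500 -0.161 0.102 -0.735 0.842 , qd: 1.971 -4.529 2.689 0.429 5.809 , tcp: 0.153 -0.075 1.228 , u: -1.338 -0.763 -1.435 -0.348 -1.421
step 9 , θ: 0.520 -0.206 0.129 -0.731 0.899 , qd: 1.961 -4.392 2.520 0.502 5.589 , tcp: 0.151 -0.086 1.214 , u: -2.873 2.081 0.448 -0.351 -1.320
step 10 , θ: 0.539 -0.249 0.153 -0.726 0.954 , qd: 1.928 -4.208 2.313 0.550 5.372 , tcp: 0.149 -0.099 1.198 , u: -4.070 4.294 1.981 -0.313 -1.282
step 11 , θ: 0.558 -0.290 0.175 -0.720 1.006 , qd: 1.880 -3.996 2.091 0.574 5.164 , tcp: 0.146 -0.112 1.183 , u: -4.988 6.003 3.209 -0.241 -1.295
step 12 , θ: 0.577 -0.329 0.195 -0.714 1.057 , qd: 1.825 -3.769 1.870 0.578 4.963 , tcp: 0.144 -0.125 1.167 , u: -5.677 7.309 4.174 -0.147 -1.347
step 13 , θ: 0.595 -0.365 0.212 -0.708 1.105 , qd: 1.767 -3.537 1.662 0.565 4.770 , tcp: 0.142 -0.138 1.151 , u: -6.181 8.291 4.912 -0.038 -1.428
step 14 , θ: 0.612 -0.400 0.228 -0.703 1.152 , qd: 1.708 -3.305 1.472 0.541 4.584 , tcp: 0.140 -0.151 1.135 , u: -6.534 9.012 5.458 0.077 -1.529
step 15 , θ: 0.629 -0.431 0.242 -0.697 1.197 , qd: 1.649 -3.080 1.304 0.508 4.405 , tcp: 0.138 -0.164 1.119 , u: -6.768 9.522 5.843 0.193 -1.643
step 16 , θ: 0.645 -0.461 0.254 -0.693 1.240 , qd: 1.591 -2.863 1.157 0.470 4.232 , tcp: 0.136 -0.176 1.103 , u: -6.908 9.863 6.093 0.305 -1.765
step 17 , θ: 0.661 -0.489 0.265 -0.688 1.282 , qd: 1.534 -2.657 1.032 0.430 4.066 , tcp: 0.134 -0.188 1.088 , u: -6.972 10.068 6.232 0.410 -1.891
step 18 , θ: 0.676 -0.514 0.275 -0.684 1.321 , qd: 1.477 -2.462 0.926 0.388 3.907 , tcp: 0.132 -0.200 1.072 , u: -6.977 10.163 6.280 0.505 -2.019
step 19 , θ: 0.690 -0.538 0.284 -0.680 1.360 , qd: 1.421 -2.278 0.838 0.347 3.755 , tcp: 0.131 -0.211 1.057 , u: -6.937 10.171 6.254 0.590 -2.146
step 20 , θ: 0.704 -0.560 0.292 -0.677 1.397 , qd: 1.364 -2.105 0.766 0.307 3.609 , tcp: 0.129 -0.221 1.042 , u: -6.861 10.109 6.169 0.663 -2.270
step 21 , θ: 0.718 -0.580 0.299 -0.674 1.432 , qd: 1.307 -1.944 0.707 0.268 3.469 , tcp: 0.128 -0.231 1.027 , u: -6.757 9.992 6.036 0.724 -2.389
step 22 , θ: 0.730 -0.599 0.306 -0.671 1.466 , qd: 1.250 -1.793 0.661 0.232 3.336 , tcp: 0.127 -0.240 1.013 , u: -6.633 9.832 5.867 0.774 -2.503
step 23 , θ: 0.743 -0.616 0.312 -0.669 1.499 , qd: 1.193 -1.652 0.624 0.198 3.208 , tcp: 0.126 -0.248 0.998 , u: -6.493 9.638 5.669 0.813 -2.611
step 24 , θ: 0.754 -0.632 0.318 -0.667 1.530 , qd: 1.136 -1.520 0.597 0.167 3.086 , tcp: 0.125 -0.256 0.985 , u: -6.343 9.418 5.451 0.841 -2.712
step 25 , θ: 0.765 -0.647 0.324 -0.666 1.560 , qd: 1.079 -1.398 0.577 0.138 2.969 , tcp: 0.125 -0.264 0.971 , u: -6.185 9.179 5.217 0.859 -2.805
step 26 , θ: 0.776 -0.660 0.330 -0.665 1.589 , qd: 1.022 -1.284 0.563 0.113 2.856 , tcp: 0.124 -0.270 0.958 , u: -6.023 8.926 4.972 0.869 -2.891
step 27 , θ: 0.786 -0.672 0.336 -0.664 1.617 , qd: 0.966 -1.177 0.554 0.090 2.748 , tcp: 0.124 -0.276 0.945 , u: -5.859 8.663 4.722 0.870 -2.969
step 28 , θ: 0.795 -0.684 0.341 -0.663 1.644 , qd: 0.910 -1.077 0.549 0.070 2.643 , tcp: 0.124 -0.282 0.933 , u: -5.695 8.394 4.468 0.865 -3.039
step 29 , θ: 0.804 -0.694 0.347 -0.662 1.670 , qd: 0.856 -0.984 0.547 0.052 2.543 , tcp: 0.124 -0.287 0.920 , u: -5.533 8.120 4.214 0.852 -3.101
step 30 , θ: 0.812 -0.703 0.352 -0.662 1.695 , qd: 0.803 -0.897 0.547 0.038 2.446 , tcp: 0.125 -0.292 0.909 , u: -5.374 7.846 3.962 0.834 -3.155
step 31 , θ: 0.820 -0.712 0.358 -0.661 1.719 , qd: 0.753 -0.816 0.549 0.027 2.352 , tcp: 0.125 -0.296 0.897 , u: -5.218 7.571 3.713 0.810 -3.201
step 32 , θ: 0.827 -0.720 0.363 -0.661 1.742 , qd: 0.704 -0.740 0.553 0.020 2.260 , tcp: 0.126 -0.299 0.886 , u: -5.066 7.298 3.468 0.780 -3.241
step 33 , θ: 0.834 -0.727 0.369 -0.661 1.764 , qd: 0.658 -0.669 0.557 0.017 2.172 , tcp: 0.127 -0.302 0.875 , u: -4.919 7.028 3.228 0.746 -3.273
step 34 , θ: 0.841 -0.733 0.374 -0.661 1.786 , qd: 0.614 -0.602 0.561 0.015 2.087 , tcp: 0.128 -0.305 0.865 , u: -4.778 6.762 2.995 0.709 -3.298
step 35 , θ: 0.847 -0.739 0.380 -0.661 1.806 , qd: 0.572 -0.539 0.564 0.015 2.004 , tcp: 0.129 -0.307 0.855 , u: -4.644 6.501 2.771 0.671 -3.318
step 36 , θ: 0.852 -0.744 0.385 -0.660 1.826 , qd: 0.532 -0.480 0.566 0.015 1.924 , tcp: 0.130 -0.310 0.845 , u: -4.516 6.246 2.555 0.632 -3.332
step 37 , θ: 0.857 -0.748 0.391 -0.660 1.845 , qd: 0.493 -0.424 0.568 0.015 1.847 , tcp: 0.131 -0.311 0.836 , u: -4.395 5.998 2.348 0.593 -3.340
step 38 , θ: 0.862 -0.752 0.397 -0.660 1.863 , qd: 0.457 -0.371 0.569 0.015 1.773 , tcp: 0.132 -0.313 0.827 , u: -4.280 5.758 2.150 0.554 -3.344
step 39 , θ: 0.866 -0.756 0.402 -0.660 1.880 , qd: 0.422 -0.322 0.568 0.015 1.701 , tcp: 0.134 -0.314 0.818 , u: -4.172 5.524 1.961 0.515 -3.343
step 40 , θ: 0.870 -0.759 0.408 -0.660 1.897 , qd: 0.389 -0.275 0.567 0.016 1.632 , tcp: 0.135 -0.315 0.810


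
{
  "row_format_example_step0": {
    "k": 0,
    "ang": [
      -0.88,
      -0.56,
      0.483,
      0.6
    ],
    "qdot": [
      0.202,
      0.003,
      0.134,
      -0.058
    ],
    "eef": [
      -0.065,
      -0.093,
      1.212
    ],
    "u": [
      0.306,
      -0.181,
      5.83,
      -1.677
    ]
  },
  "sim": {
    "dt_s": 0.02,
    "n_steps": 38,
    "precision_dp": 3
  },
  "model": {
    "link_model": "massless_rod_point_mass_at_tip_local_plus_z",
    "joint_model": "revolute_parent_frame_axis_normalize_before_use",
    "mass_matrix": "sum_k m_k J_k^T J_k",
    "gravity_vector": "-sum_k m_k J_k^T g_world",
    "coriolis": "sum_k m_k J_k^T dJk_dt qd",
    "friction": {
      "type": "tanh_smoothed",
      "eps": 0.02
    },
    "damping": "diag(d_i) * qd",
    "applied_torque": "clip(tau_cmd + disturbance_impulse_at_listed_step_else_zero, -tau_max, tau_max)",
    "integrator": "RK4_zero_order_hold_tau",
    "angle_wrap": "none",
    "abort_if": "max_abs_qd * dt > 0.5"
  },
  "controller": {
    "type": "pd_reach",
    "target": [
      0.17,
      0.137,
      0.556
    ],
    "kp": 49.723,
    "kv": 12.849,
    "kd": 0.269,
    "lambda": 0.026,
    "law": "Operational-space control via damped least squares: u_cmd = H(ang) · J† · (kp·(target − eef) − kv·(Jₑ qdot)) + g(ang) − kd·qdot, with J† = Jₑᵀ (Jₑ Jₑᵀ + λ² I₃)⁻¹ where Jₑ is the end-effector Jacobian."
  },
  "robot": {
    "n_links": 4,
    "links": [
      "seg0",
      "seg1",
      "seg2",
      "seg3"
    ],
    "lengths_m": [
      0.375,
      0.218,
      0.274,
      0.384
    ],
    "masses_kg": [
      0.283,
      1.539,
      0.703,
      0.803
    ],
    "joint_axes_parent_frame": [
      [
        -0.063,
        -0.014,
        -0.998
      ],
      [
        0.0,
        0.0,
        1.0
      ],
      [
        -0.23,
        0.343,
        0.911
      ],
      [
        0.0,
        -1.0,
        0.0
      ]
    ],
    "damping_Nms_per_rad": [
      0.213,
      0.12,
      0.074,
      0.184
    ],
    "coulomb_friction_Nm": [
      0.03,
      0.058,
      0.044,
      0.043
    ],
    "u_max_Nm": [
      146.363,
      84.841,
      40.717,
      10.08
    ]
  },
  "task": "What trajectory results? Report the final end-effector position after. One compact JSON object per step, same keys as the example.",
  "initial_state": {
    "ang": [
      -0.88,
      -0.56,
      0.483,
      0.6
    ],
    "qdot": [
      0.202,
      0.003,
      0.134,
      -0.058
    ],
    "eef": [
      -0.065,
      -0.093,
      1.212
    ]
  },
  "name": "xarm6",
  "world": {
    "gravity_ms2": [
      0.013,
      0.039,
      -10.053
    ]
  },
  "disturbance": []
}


{"k":1,"ang":[-0.859,-0.587,0.573,0.649],"qdot":[2.29,-2.219,8.341,4.625],"eef":[-0.063,-0.091,1.208],"u":[-0.156,0.382,2.155,-2.549]}
{"k":2,"ang":[-0.799,-0.607,0.731,0.732],"qdot":[3.247,-0.434,7.553,3.736],"eef":[-0.056,-0.087,1.2],"u":[0.028,-0.355,1.349,-1.611]}
{"k":3,"ang":[-0.743,-0.634,0.877,0.803],"qdot":[2.537,-1.876,7.103,3.391],"eef":[-0.045,-0.084,1.193],"u":[0.652,-0.353,0.55,-1.136]}
{"k":4,"ang":[-0.686,-0.666,1.014,0.867],"qdot":[3.078,-1.47,6.55,2.963],"eef":[-0.033,-0.081,1.187],"u":[0.872,-0.88,0.049,-0.804]}
{"k":5,"ang":[-0.626,-0.706,1.14,0.923],"qdot":[3.048,-2.377,6.172,2.67],"eef":[-0.021,-0.079,1.18],"u":[1.321,-1.133,-0.444,-0.616]}
{"k":6,"ang":[-0.558,-0.758,1.262,0.974],"qdot":[3.731,-2.766,5.954,2.406],"eef":[-0.008,-0.076,1.173],"u":[1.54,-1.484,-0.856,-0.489]}
{"k":7,"ang":[-0.479,-0.821,1.378,1.018],"qdot":[4.2,-3.423,5.708,2.025],"eef":[0.004,-0.074,1.167],"u":[1.757,-1.599,-1.163,-0.364]}
{"k":8,"ang":[-0.387,-0.892,1.49,1.055],"qdot":[4.918,-3.694,5.505,1.589],"eef":[0.015,-0.074,1.161],"u":[1.376,-1.039,-1.145,-0.252]}
{"k":9,"ang":[-0.287,-0.962,1.595,1.081],"qdot":[5.012,-3.326,4.985,1.076],"eef":[0.026,-0.074,1.156],"u":[-0.233,1.22,-0.252,-0.151]}
{"k":10,"ang":[-0.198,-1.005,1.684,1.1],"qdot":[3.866,-1.217,3.901,0.843],"eef":[0.035,-0.077,1.152],"u":[-2.717,4.393,1.467,-0.208]}
{"k":11,"ang":[-0.148,-0.991,1.746,1.12],"qdot":[1.289,2.45,2.494,1.269],"eef":[0.044,-0.08,1.147],"u":[-3.633,5.394,2.605,-0.554]}
{"k":12,"ang":[-0.141,-0.903,1.788,1.154],"qdot":[-0.154,6.422,1.777,2.173],"eef":[0.053,-0.084,1.14],"u":[-3.059,3.965,2.507,-1.084]}
{"k":13,"ang":[-0.157,-0.758,1.821,1.204],"qdot":[-1.069,8.204,1.592,2.892],"eef":[0.065,-0.088,1.129],"u":[-1.773,2.138,1.741,-1.562]}
{"k":14,"ang":[-0.181,-0.596,1.855,1.266],"qdot":[-1.277,8.047,1.808,3.342],"eef":[0.08,-0.092,1.115],"u":[-0.59,0.766,0.825,-1.949]}
{"k":15,"ang":[-0.206,-0.449,1.895,1.335],"qdot":[-1.278,6.653,2.161,3.542],"eef":[0.099,-0.094,1.098],"u":[0.16,0.166,0.112,-2.212]}
{"k":16,"ang":[-0.227,-0.329,1.941,1.407],"qdot":[-0.977,5.255,2.469,3.603],"eef":[0.119,-0.093,1.079],"u":[0.318,0.091,-0.296,-2.358]}
{"k":17,"ang":[-0.244,-0.235,1.992,1.479],"qdot":[-0.775,4.166,2.592,3.567],"eef":[0.14,-0.089,1.059],"u":[0.114,0.313,-0.447,-2.419]}
{"k":18,"ang":[-0.259,-0.158,2.043,1.549],"qdot":[-0.696,3.561,2.498,3.504],"eef":[0.159,-0.083,1.037],"u":[-0.215,0.549,-0.451,-2.45]}
{"k":19,"ang":[-0.275,-0.092,2.09,1.619],"qdot":[-0.851,3.187,2.263,3.435],"eef":[0.176,-0.075,1.016],"u":[-0.443,0.692,-0.424,-2.483]}
{"k":20,"ang":[-0.295,-0.03,2.132,1.687],"qdot":[-1.059,2.996,1.972,3.38],"eef":[0.191,-0.065,0.993],"u":[-0.521,0.67,-0.434,-2.535]}
{"k":21,"ang":[-0.32,0.026,2.169,1.754],"qdot":[-1.303,2.777,1.726,3.32],"eef":[0.203,-0.053,0.971],"u":[-0.453,0.551,-0.508,-2.599]}
{"k":22,"ang":[-0.348,0.079,2.202,1.819],"qdot":[-1.442,2.59,1.546,3.253],"eef":[0.214,-0.041,0.948],"u":[-0.319,0.358,-0.626,-2.671]}
{"k":23,"ang":[-0.378,0.128,2.232,1.883],"qdot":[-1.541,2.322,1.456,3.164],"eef":[0.222,-0.028,0.926],"u":[-0.153,0.173,-0.771,-2.74]}
{"k":24,"ang":[-0.409,0.171,2.261,1.946],"qdot":[-1.522,2.111,1.405,3.059],"eef":[0.227,-0.014,0.904],"u":[-0.005,-0.017,-0.905,-2.803]}
{"k":25,"ang":[-0.44,0.21,2.289,2.005],"qdot":[-1.499,1.837,1.407,2.931],"eef":[0.231,-0.001,0.882],"u":[0.134,-0.161,-1.026,-2.854]}
{"k":26,"ang":[-0.469,0.245,2.318,2.063],"qdot":[-1.384,1.664,1.396,2.793],"eef":[0.232,0.013,0.861],"u":[0.242,-0.307,-1.113,-2.894]}
{"k":27,"ang":[-0.496,0.274,2.346,2.117],"qdot":[-1.31,1.415,1.421,2.638],"eef":[0.232,0.025,0.841],"u":[0.347,-0.4,-1.182,-2.92]}
{"k":28,"ang":[-0.521,0.301,2.374,2.168],"qdot":[-1.146,1.299,1.403,2.481],"eef":[0.23,0.037,0.822],"u":[0.423,-0.507,-1.214,-2.936]}
{"k":29,"ang":[-0.544,0.324,2.403,2.216],"qdot":[-1.053,1.069,1.432,2.315],"eef":[0.226,0.047,0.804],"u":[0.502,-0.553,-1.239,-2.94]}
{"k":30,"ang":[-0.563,0.345,2.432,2.261],"qdot":[-0.865,0.999,1.395,2.154],"eef":[0.222,0.057,0.787],"u":[0.548,-0.624,-1.227,-2.937]}
{"k":31,"ang":[-0.58,0.361,2.46,2.302],"qdot":[-0.764,0.786,1.42,1.989],"eef":[0.218,0.065,0.772],"u":[0.596,-0.628,-1.218,-2.926]}
{"k":32,"ang":[-0.593,0.377,2.488,2.34],"qdot":[-0.577,0.737,1.365,1.834],"eef":[0.212,0.071,0.758],"u":[0.609,-0.658,-1.172,-2.911]}
{"k":33,"ang":[-0.604,0.388,2.516,2.375],"qdot":[-0.469,0.56,1.368,1.68],"eef":[0.207,0.077,0.745],"u":[0.62,-0.628,-1.133,-2.891]}
{"k":34,"ang":[-0.612,0.399,2.543,2.408],"qdot":[-0.313,0.501,1.306,1.538],"eef":[0.202,0.081,0.733],"u":[0.605,-0.615,-1.068,-2.871]}
{"k":35,"ang":[-0.617,0.407,2.569,2.437],"qdot":[-0.203,0.378,1.277,1.402],"eef":[0.197,0.085,0.722],"u":[0.583,-0.567,-1.007,-2.848]}
{"k":36,"ang":[-0.62,0.414,2.594,2.464],"qdot":[-0.087,0.304,1.216,1.277],"eef":[0.193,0.087,0.712],"u":[0.546,-0.52,-0.935,-2.825]}
{"k":37,"ang":[-0.621,0.418,2.618,2.488],"qdot":[0.01,0.223,1.162,1.16],"eef":[0.189,0.089,0.703],"u":[0.503,-0.463,-0.864,-2.801]}
{"k":38,"ang":[-0.623,0.419,2.642,2.51],"qdot":[0.465,0.799,0.778,1.075],"eef":[0.185,0.09,0.695]}
{"summary": "final eef position (m): 0.185 0.090 0.695"}


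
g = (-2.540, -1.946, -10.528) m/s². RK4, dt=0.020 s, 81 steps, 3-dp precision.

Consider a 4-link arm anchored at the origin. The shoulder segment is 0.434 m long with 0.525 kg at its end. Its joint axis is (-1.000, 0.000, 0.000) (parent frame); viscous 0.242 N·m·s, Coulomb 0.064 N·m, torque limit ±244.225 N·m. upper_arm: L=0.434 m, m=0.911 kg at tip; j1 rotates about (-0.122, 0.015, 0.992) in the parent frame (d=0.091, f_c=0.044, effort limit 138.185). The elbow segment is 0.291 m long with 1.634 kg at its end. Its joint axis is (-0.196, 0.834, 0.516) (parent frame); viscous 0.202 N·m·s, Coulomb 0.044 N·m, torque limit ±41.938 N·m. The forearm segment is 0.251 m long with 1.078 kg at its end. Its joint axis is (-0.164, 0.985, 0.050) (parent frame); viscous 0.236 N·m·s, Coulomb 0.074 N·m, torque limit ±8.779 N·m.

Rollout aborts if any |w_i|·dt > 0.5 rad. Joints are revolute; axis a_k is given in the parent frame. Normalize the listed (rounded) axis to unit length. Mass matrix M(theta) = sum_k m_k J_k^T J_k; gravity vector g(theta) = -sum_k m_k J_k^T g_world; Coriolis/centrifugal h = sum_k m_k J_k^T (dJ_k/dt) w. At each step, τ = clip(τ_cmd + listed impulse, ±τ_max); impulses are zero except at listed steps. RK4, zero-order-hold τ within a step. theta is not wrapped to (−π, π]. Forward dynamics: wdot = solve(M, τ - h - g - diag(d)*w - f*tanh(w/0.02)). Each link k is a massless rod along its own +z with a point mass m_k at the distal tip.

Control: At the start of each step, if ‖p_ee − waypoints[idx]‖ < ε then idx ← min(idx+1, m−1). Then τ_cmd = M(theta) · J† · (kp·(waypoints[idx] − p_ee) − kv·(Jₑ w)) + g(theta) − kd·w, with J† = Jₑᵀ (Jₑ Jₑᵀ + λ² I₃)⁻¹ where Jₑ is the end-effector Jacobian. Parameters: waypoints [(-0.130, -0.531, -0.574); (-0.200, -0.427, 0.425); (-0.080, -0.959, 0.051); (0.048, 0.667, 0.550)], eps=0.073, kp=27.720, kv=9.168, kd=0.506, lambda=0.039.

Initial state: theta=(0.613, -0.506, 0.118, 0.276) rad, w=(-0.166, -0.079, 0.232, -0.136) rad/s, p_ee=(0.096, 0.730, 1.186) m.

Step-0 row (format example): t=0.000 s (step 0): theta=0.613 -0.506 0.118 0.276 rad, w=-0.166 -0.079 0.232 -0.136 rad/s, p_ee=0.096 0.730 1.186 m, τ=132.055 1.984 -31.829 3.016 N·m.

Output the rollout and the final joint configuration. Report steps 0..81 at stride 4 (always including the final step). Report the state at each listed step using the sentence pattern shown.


t=0.080 s (step 4): theta=0.722 -0.962 -0.182 1.139 rad, w=2.205 -7.669 -2.376 11.356 rad/s, p_ee=0.049 0.694 1.100 m, τ=4.381 3.763 8.063 3.100 N·m.
t=0.160 s (step 8): theta=0.915 -1.514 -0.085 1.894 rad, w=2.273 -5.604 4.042 8.075 rad/s, p_ee=-0.029 0.675 0.880 m, τ=-94.276 3.883 17.456 0.153 N·m.
t=0.240 s (step 12): theta=1.027 -1.898 0.369 2.518 rad, w=0.267 -4.677 7.986 7.765 rad/s, p_ee=-0.053 0.649 0.639 m, τ=-198.005 5.926 28.884 -6.752 N·m.
t=0.320 s (step 16): theta=0.964 -2.408 1.362 2.917 rad, w=-0.469 -8.643 11.205 -2.111 rad/s, p_ee=-0.064 0.637 0.554 m, τ=124.673 -28.343 -28.713 -4.210 N·m.
t=0.400 s (step 20): theta=1.013 -3.270 1.787 2.398 rad, w=2.311 -9.387 1.463 -10.392 rad/s, p_ee=-0.106 0.547 0.507 m, τ=71.790 -2.003 1.727 2.877 N·m.
t=0.480 s (step 24): theta=1.348 -3.884 2.157 1.527 rad, w=3.522 -12.214 7.410 -4.406 rad/s, p_ee=-0.263 0.557 0.343 m, τ=-150.548 30.443 20.523 2.953 N·m.
t=0.560 s (step 28): theta=1.351 -4.733 2.162 1.450 rad, w=-1.304 -9.461 0.470 -6.733 rad/s, p_ee=-0.356 0.597 0.081 m, τ=244.225 -2.999 17.325 8.779 N·m.
t=0.640 s (step 32): theta=1.801 -4.995 2.434 1.496 rad, w=8.017 7.424 -5.279 6.226 rad/s, p_ee=-0.337 0.586 -0.165 m, τ=-244.225 25.395 26.091 -2.233 N·m.
t=0.720 s (step 36): theta=2.197 -4.717 2.092 1.703 rad, w=6.341 1.124 1.729 0.713 rad/s, p_ee=-0.311 0.483 -0.393 m, τ=93.033 -0.666 15.221 0.746 N·m.
t=0.800 s (step 40): theta=2.809 -4.539 2.239 1.822 rad, w=6.459 3.437 -2.158 3.275 rad/s, p_ee=-0.271 0.273 -0.582 m, τ=-80.325 16.248 15.185 -4.342 N·m.
t=0.880 s (step 44): theta=3.242 -4.287 2.068 2.032 rad, w=4.924 2.653 -0.809 1.464 rad/s, p_ee=-0.231 0.013 -0.669 m, τ=-26.701 7.010 11.157 -3.444 N·m.
t=0.960 s (step 48): theta=3.586 -4.121 2.044 2.122 rad, w=3.519 1.475 -0.153 1.067 rad/s, p_ee=-0.202 -0.200 -0.658 m, τ=-28.139 5.641 7.282 -3.126 N·m.
t=1.040 s (step 52): theta=3.802 -4.045 2.026 2.211 rad, w=1.966 0.498 -0.266 1.068 rad/s, p_ee=-0.182 -0.345 -0.611 m, τ=-14.743 2.799 4.658 -2.345 N·m.
t=1.120 s (step 56): theta=3.916 -4.027 2.006 2.285 rad, w=0.953 0.033 -0.199 0.783 rad/s, p_ee=-0.171 -0.426 -0.571 m, τ=-0.614 -0.017 2.669 -1.415 N·m.
t=1.200 s (step 60): theta=3.968 -4.028 1.993 2.338 rad, w=0.403 -0.037 -0.130 0.540 rad/s, p_ee=-0.166 -0.466 -0.548 m, τ=9.063 -2.055 1.362 -0.819 N·m.
t=1.280 s (step 64): theta=4.043 -3.998 2.047 2.268 rad, w=2.735 1.424 2.670 -4.385 rad/s, p_ee=-0.164 -0.487 -0.521 m, τ=94.773 -18.788 -6.853 0.995 N·m.
t=1.360 s (step 68): theta=4.384 -3.801 2.250 1.796 rad, w=5.348 4.050 0.945 -6.159 rad/s, p_ee=-0.162 -0.547 -0.418 m, τ=34.674 -8.356 -5.198 2.168 N·m.
t=1.440 s (step 72): theta=4.720 -3.583 2.181 1.648 rad, w=2.537 -0.686 -0.792 2.100 rad/s, p_ee=-0.158 -0.642 -0.254 m, τ=-0.533 -5.711 -0.969 -0.759 N·m.
t=1.520 s (step 76): theta=4.883 -3.737 2.165 1.772 rad, w=2.129 -1.783 0.014 0.120 rad/s, p_ee=-0.177 -0.675 -0.106 m, τ=38.650 -7.452 -2.220 1.528 N·m.
t=1.600 s (step 80): theta=5.071 -3.831 2.162 1.744 rad, w=2.375 -0.891 -0.039 -0.316 rad/s, p_ee=-0.203 -0.673 0.031 m, τ=23.769 -5.142 -1.543 1.580 N·m.
t=1.620 s (step 81): theta=5.118 -3.848 2.161 1.739 rad, w=2.295 -0.886 -0.044 -0.163 rad/s, p_ee=-0.208 -0.668 0.065 m.
final theta (rad): 5.118 -3.848 2.161 1.739


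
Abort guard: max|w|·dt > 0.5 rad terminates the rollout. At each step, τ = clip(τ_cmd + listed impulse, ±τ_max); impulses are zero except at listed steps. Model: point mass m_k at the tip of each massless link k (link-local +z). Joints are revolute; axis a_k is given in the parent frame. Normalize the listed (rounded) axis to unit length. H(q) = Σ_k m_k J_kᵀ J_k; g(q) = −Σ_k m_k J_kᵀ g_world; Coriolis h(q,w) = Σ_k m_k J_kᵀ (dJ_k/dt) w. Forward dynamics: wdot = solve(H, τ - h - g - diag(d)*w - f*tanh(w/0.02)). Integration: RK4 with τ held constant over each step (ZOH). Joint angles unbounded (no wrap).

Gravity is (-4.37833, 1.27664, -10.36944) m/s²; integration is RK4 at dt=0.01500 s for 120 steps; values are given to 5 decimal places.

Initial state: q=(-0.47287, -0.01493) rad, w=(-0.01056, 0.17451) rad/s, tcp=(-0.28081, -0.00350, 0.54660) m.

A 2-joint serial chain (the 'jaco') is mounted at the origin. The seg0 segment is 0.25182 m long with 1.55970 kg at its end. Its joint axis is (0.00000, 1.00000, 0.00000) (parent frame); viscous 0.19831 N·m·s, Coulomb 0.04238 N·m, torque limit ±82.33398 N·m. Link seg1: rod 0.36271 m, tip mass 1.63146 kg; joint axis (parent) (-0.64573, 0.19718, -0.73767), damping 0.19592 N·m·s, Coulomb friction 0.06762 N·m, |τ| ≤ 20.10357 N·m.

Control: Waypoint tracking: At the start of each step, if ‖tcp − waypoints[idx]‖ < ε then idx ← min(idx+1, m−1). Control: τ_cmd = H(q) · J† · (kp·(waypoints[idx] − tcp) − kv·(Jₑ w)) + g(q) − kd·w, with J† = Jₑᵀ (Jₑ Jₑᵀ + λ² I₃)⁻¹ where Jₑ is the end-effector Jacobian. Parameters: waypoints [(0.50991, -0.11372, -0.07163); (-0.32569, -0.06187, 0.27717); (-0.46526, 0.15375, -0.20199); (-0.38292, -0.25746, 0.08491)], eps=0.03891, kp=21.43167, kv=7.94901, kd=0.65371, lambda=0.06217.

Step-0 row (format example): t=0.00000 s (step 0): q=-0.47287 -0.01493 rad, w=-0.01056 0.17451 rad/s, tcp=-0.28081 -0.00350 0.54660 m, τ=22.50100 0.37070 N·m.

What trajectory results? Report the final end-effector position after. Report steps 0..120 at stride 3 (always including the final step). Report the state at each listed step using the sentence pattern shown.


t=0.04500 s (step 3): q=-0.45860 -0.01814 rad, w=0.60131 -0.24458 rad/s, tcp=-0.27318 -0.00426 0.55045 m, τ=18.84884 0.59696 N·m.
t=0.09000 s (step 6): q=-0.42217 -0.03321 rad, w=0.99402 -0.40502 rad/s, tcp=-0.25384 -0.00781 0.55956 m, τ=16.33688 0.53141 N·m.
t=0.13500 s (step 9): q=-0.37115 -0.05331 rad, w=1.25991 -0.48061 rad/s, tcp=-0.22612 -0.01255 0.57118 m, τ=14.47052 0.41055 N·m.
t=0.18000 s (step 12): q=-0.31001 -0.07600 rad, w=1.44958 -0.52494 rad/s, tcp=-0.19202 -0.01794 0.58328 m, τ=12.94583 0.29397 N·m.
t=0.22500 s (step 15): q=-0.24147 -0.10036 rad, w=1.59167 -0.55645 rad/s, tcp=-0.15287 -0.02373 0.59439 m, τ=11.57737 0.19664 N·m.
t=0.27000 s (step 18): q=-0.16729 -0.12597 rad, w=1.70241 -0.58076 rad/s, tcp=-0.10962 -0.02984 0.60339 m, τ=10.25380 0.12093 N·m.
t=0.31500 s (step 21): q=-0.08866 -0.15253 rad, w=1.79081 -0.59894 rad/s, tcp=-0.06307 -0.03620 0.60942 m, τ=8.91051 0.06644 N·m.
t=0.36000 s (step 24): q=-0.00646 -0.17976 rad, w=1.86165 -0.61050 rad/s, tcp=-0.01395 -0.04273 0.61179 m, τ=7.51324 0.03251 N·m.
t=0.40500 s (step 27): q=0.07858 -0.20734 rad, w=1.91720 -0.61460 rad/s, tcp=0.03698 -0.04935 0.60997 m, τ=6.04822 0.01846 N·m.
t=0.45000 s (step 30): q=0.16579 -0.23493 rad, w=1.95828 -0.61052 rad/s, tcp=0.08893 -0.05597 0.60359 m, τ=4.51620 0.02329 N·m.
t=0.49500 s (step 33): q=0.25453 -0.26213 rad, w=1.98492 -0.59790 rad/s, tcp=0.14109 -0.06250 0.59245 m, τ=2.92850 0.04534 N·m.
t=0.54000 s (step 36): q=0.34413 -0.28858 rad, w=1.99682 -0.57692 rad/s, tcp=0.19259 -0.06884 0.57652 m, τ=1.30422 0.08210 N·m.
t=0.58500 s (step 39): q=0.43393 -0.31390 rad, w=1.99362 -0.54824 rad/s, tcp=0.24260 -0.07490 0.55598 m, τ=-0.33226 0.13029 N·m.
t=0.63000 s (step 42): q=0.52324 -0.33779 rad, w=1.97511 -0.51309 rad/s, tcp=0.29033 -0.08060 0.53118 m, τ=-1.95354 0.18605 N·m.
t=0.67500 s (step 45): q=0.61137 -0.35998 rad, w=1.94144 -0.47306 rad/s, tcp=0.33509 -0.08588 0.50264 m, τ=-3.53150 0.24530 N·m.
t=0.72000 s (step 48): q=0.69766 -0.38029 rad, w=1.89315 -0.42999 rad/s, tcp=0.37632 -0.09071 0.47101 m, τ=-5.03941 0.30412 N·m.
t=0.76500 s (step 51): q=0.78147 -0.39863 rad, w=1.83123 -0.38580 rad/s, tcp=0.41361 -0.09505 0.43705 m, τ=-6.45386 0.35914 N·m.
t=0.81000 s (step 54): q=0.86222 -0.41500 rad, w=1.75713 -0.34225 rad/s, tcp=0.44673 -0.09891 0.40154 m, τ=-7.75619 0.40777 N·m.
t=0.85500 s (step 57): q=0.93939 -0.42945 rad, w=1.67268 -0.30084 rad/s, tcp=0.47561 -0.10231 0.36526 m, τ=-8.93340 0.44834 N·m.
t=0.90000 s (step 60): q=1.01257 -0.44211 rad, w=1.57998 -0.26266 rad/s, tcp=0.50035 -0.10528 0.32895 m, τ=-9.97842 0.48006 N·m.
t=0.94500 s (step 63): q=1.08144 -0.45315 rad, w=1.48129 -0.22842 rad/s, tcp=0.52116 -0.10786 0.29326 m, τ=-10.88988 0.50294 N·m.
t=0.99000 s (step 66): q=1.14578 -0.46273 rad, w=1.37889 -0.19843 rad/s, tcp=0.53834 -0.11010 0.25875 m, τ=-11.67139 0.51756 N·m.
t=1.03500 s (step 69): q=1.20548 -0.47107 rad, w=1.27496 -0.17267 rad/s, tcp=0.55228 -0.11204 0.22584 m, τ=-12.33051 0.52492 N·m.
t=1.08000 s (step 72): q=1.26050 -0.47834 rad, w=1.17149 -0.15088 rad/s, tcp=0.56338 -0.11373 0.19486 m, τ=-12.87762 0.52619 N·m.
t=1.12500 s (step 75): q=1.31092 -0.48471 rad, w=1.07017 -0.13266 rad/s, tcp=0.57204 -0.11521 0.16599 m, τ=-13.32482 0.52262 N·m.
t=1.17000 s (step 78): q=1.35685 -0.49033 rad, w=0.97243 -0.11754 rad/s, tcp=0.57865 -0.11651 0.13936 m, τ=-13.68492 0.51540 N·m.
t=1.21500 s (step 81): q=1.39849 -0.49533 rad, w=0.87934 -0.10501 rad/s, tcp=0.58358 -0.11767 0.11499 m, τ=-13.97063 0.50561 N·m.
t=1.26000 s (step 84): q=1.43606 -0.49982 rad, w=0.79169 -0.09462 rad/s, tcp=0.58715 -0.11870 0.09286 m, τ=-14.19399 0.49418 N·m.
t=1.30500 s (step 87): q=1.46982 -0.50388 rad, w=0.70999 -0.08595 rad/s, tcp=0.58964 -0.11964 0.07287 m, τ=-14.36596 0.48186 N·m.
t=1.35000 s (step 90): q=1.50004 -0.50758 rad, w=0.63448 -0.07866 rad/s, tcp=0.59128 -0.12049 0.05492 m, τ=-14.49627 0.46927 N·m.
t=1.39500 s (step 93): q=1.52701 -0.51098 rad, w=0.56524 -0.07245 rad/s, tcp=0.59228 -0.12128 0.03887 m, τ=-14.59327 0.45688 N·m.
t=1.44000 s (step 96): q=1.55100 -0.51412 rad, w=0.50217 -0.06710 rad/s, tcp=0.59279 -0.12200 0.02458 m, τ=-14.66402 0.44504 N·m.
t=1.48500 s (step 99): q=1.57229 -0.51703 rad, w=0.44505 -0.06244 rad/s, tcp=0.59294 -0.12267 0.01188 m, τ=-14.71435 0.43399 N·m.
t=1.53000 s (step 102): q=1.59114 -0.51975 rad, w=0.39358 -0.05834 rad/s, tcp=0.59283 -0.12329 0.00065 m, τ=-14.74900 0.42391 N·m.
t=1.57500 s (step 105): q=1.60779 -0.52229 rad, w=0.34741 -0.05468 rad/s, tcp=0.59255 -0.12388 -0.00928 m, τ=-14.77178 0.41488 N·m.
t=1.62000 s (step 108): q=1.62248 -0.52468 rad, w=0.30616 -0.05140 rad/s, tcp=0.59215 -0.12442 -0.01803 m, τ=-14.78571 0.40695 N·m.
t=1.66500 s (step 111): q=1.63541 -0.52693 rad, w=0.26941 -0.04844 rad/s, tcp=0.59168 -0.12494 -0.02573 m, τ=-14.79313 0.40012 N·m.
t=1.71000 s (step 114): q=1.64678 -0.52905 rad, w=0.23678 -0.04576 rad/s, tcp=0.59117 -0.12542 -0.03250 m, τ=-14.79586 0.39439 N·m.
t=1.75500 s (step 117): q=1.65678 -0.53105 rad, w=0.20787 -0.04332 rad/s, tcp=0.59064 -0.12588 -0.03844 m, τ=-14.79528 0.38969 N·m.
t=1.80000 s (step 120): q=1.66554 -0.53295 rad, w=0.18231 -0.04110 rad/s, tcp=0.59012 -0.12631 -0.04365 m.
final tcp position (m): 0.59012 -0.12631 -0.04365


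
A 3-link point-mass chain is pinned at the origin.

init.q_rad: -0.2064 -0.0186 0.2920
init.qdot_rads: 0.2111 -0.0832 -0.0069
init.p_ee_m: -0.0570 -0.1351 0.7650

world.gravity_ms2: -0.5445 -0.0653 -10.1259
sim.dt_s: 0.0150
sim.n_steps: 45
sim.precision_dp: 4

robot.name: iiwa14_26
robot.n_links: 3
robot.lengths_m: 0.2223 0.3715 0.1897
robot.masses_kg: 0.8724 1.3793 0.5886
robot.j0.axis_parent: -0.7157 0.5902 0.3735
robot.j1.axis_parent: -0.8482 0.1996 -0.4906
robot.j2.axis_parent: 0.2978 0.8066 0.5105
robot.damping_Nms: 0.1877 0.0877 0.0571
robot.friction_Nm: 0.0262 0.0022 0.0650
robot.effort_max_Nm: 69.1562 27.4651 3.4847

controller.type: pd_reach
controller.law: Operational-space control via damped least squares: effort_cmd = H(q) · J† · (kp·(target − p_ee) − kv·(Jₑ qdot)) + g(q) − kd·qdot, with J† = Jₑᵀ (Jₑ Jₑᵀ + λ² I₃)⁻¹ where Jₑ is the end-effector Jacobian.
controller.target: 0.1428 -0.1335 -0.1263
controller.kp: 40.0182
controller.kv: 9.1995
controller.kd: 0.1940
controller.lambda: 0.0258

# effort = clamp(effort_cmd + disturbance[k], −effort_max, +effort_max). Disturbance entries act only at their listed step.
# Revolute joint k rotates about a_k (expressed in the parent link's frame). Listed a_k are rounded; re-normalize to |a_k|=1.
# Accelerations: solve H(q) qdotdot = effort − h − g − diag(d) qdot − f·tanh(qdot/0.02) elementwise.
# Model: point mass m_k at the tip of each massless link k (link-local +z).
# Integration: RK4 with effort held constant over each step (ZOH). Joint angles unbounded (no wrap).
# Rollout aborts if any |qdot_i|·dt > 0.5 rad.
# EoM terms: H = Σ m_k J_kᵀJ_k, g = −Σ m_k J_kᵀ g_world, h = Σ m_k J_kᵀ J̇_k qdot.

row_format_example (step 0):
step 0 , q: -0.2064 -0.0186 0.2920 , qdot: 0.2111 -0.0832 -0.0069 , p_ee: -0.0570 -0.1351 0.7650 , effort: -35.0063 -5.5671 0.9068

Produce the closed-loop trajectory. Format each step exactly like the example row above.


step 1 , q: -0.2296 0.0159 0.3493 , qdot: -3.3212 4.7293 7.4016 , p_ee: -0.0550 -0.1345 0.7633 , effort: -29.8800 -5.4947 -0.5397
step 2 , q: -0.3014 0.1172 0.4828 , qdot: -6.4095 9.0471 10.0888 , p_ee: -0.0547 -0.1350 0.7566 , effort: -15.7742 -3.3536 -0.7315
step 3 , q: -0.4145 0.2783 0.6214 , qdot: -8.8559 12.7368 7.9187 , p_ee: -0.0591 -0.1375 0.7441 , effort: -0.2160 0.7982 -0.0133
step 4 , q: -0.5563 0.4840 0.7004 , qdot: -9.9159 14.4624 2.3274 , p_ee: -0.0675 -0.1441 0.7280 , effort: 10.8939 6.2062 1.0783
step 5 , q: -0.6995 0.6929 0.7003 , qdot: -8.9436 12.9689 -1.8460 , p_ee: -0.0755 -0.1549 0.7120 , effort: 13.7270 10.3690 1.5430
step 6 , q: -0.8266 0.8780 0.6580 , qdot: -7.9173 11.5904 -3.4233 , p_ee: -0.0784 -0.1680 0.6966 , effort: 9.0014 10.6673 1.3329
step 7 , q: -0.9426 1.0496 0.5949 , qdot: -7.4846 11.1851 -4.7798 , p_ee: -0.0750 -0.1824 0.6805 , effort: 1.5775 8.4035 1.0689
step 8 , q: -1.0542 1.2168 0.5104 , qdot: -7.3330 11.0229 -6.3142 , p_ee: -0.0659 -0.1980 0.6625 , effort: -5.9559 4.9672 0.8642
step 9 , q: -1.1643 1.3806 0.4030 , qdot: -7.3253 10.7730 -7.8757 , p_ee: -0.0520 -0.2150 0.6414 , effort: -11.0187 0.9335 0.7050
step 10 , q: -1.2742 1.5383 0.2755 , qdot: -7.3350 10.2465 -9.0267 , p_ee: -0.0345 -0.2336 0.6159 , effort: -11.0649 -2.9148 0.5284
step 11 , q: -1.3832 1.6854 0.1378 , qdot: -7.2319 9.4153 -9.2769 , p_ee: -0.0154 -0.2539 0.5852 , effort: -6.9757 -5.7822 0.2735
step 12 , q: -1.4897 1.8190 0.0034 , qdot: -6.9998 8.4494 -8.6414 , p_ee: 0.0033 -0.2757 0.5495 , effort: -1.6729 -7.5548 -0.0400
step 13 , q: -1.5921 1.9384 -0.1176 , qdot: -6.7018 7.5166 -7.5203 , p_ee: 0.0199 -0.2984 0.5101 , effort: 2.9885 -8.5217 -0.3498
step 14 , q: -1.6901 2.0446 -0.2208 , qdot: -6.3953 6.6834 -6.2909 , p_ee: 0.0337 -0.3209 0.4685 , effort: 6.4916 -8.9659 -0.6136
step 15 , q: -1.7837 2.1392 -0.3065 , qdot: -6.1093 5.9521 -5.1682 , p_ee: 0.0443 -0.3423 0.4261 , effort: 8.9143 -9.0716 -0.8172
step 16 , q: -1.8733 2.2235 -0.3767 , qdot: -5.8529 5.3058 -4.2384 , p_ee: 0.0522 -0.3617 0.3840 , effort: 10.4841 -8.9518 -0.9627
step 17 , q: -1.9593 2.2987 -0.4346 , qdot: -5.6257 4.7280 -3.5146 , p_ee: 0.0577 -0.3787 0.3428 , effort: 11.4221 -8.6784 -1.0586
step 18 , q: -2.0421 2.3656 -0.4831 , qdot: -5.4230 4.2073 -2.9758 , p_ee: 0.0613 -0.3931 0.3032 , effort: 11.9047 -8.3006 -1.1152
step 19 , q: -2.1220 2.4252 -0.5246 , qdot: -5.2394 3.7368 -2.5883 , p_ee: 0.0635 -0.4048 0.2654 , effort: 12.0637 -7.8537 -1.1420
step 20 , q: -2.1993 2.4780 -0.5613 , qdot: -5.0693 3.3121 -2.3175 , p_ee: 0.0647 -0.4139 0.2297 , effort: 11.9953 -7.3641 -1.1475
step 21 , q: -2.2742 2.5248 -0.5945 , qdot: -4.9081 2.9306 -2.1328 , p_ee: 0.0652 -0.4207 0.1961 , effort: 11.7688 -6.8519 -1.1382
step 22 , q: -2.3466 2.5662 -0.6255 , qdot: -4.7522 2.5900 -2.0094 , p_ee: 0.0652 -0.4252 0.1648 , effort: 11.4342 -6.3327 -1.1193
step 23 , q: -2.4168 2.6028 -0.6549 , qdot: -4.5990 2.2880 -1.9282 , p_ee: 0.0650 -0.4278 0.1357 , effort: 11.0280 -5.8182 -1.0946
step 24 , q: -2.4847 2.6351 -0.6834 , qdot: -4.4470 2.0222 -1.8749 , p_ee: 0.0646 -0.4287 0.1088 , effort: 10.5767 -5.3175 -1.0667
step 25 , q: -2.5503 2.6637 -0.7112 , qdot: -4.2956 1.7901 -1.8393 , p_ee: 0.0644 -0.4282 0.0839 , effort: 10.0996 -4.8369 -1.0375
step 26 , q: -2.6136 2.6890 -0.7386 , qdot: -4.1448 1.5885 -1.8143 , p_ee: 0.0642 -0.4265 0.0610 , effort: 9.6110 -4.3808 -1.0082
step 27 , q: -2.6747 2.7115 -0.7656 , qdot: -3.9949 1.4147 -1.7950 , p_ee: 0.0642 -0.4238 0.0399 , effort: 9.1211 -3.9516 -0.9798
step 28 , q: -2.7335 2.7316 -0.7924 , qdot: -3.8467 1.2655 -1.7781 , p_ee: 0.0645 -0.4203 0.0206 , effort: 8.6371 -3.5505 -0.9525
step 29 , q: -2.7902 2.7496 -0.8189 , qdot: -3.7011 1.1379 -1.7617 , p_ee: 0.0650 -0.4160 0.0029 , effort: 8.1643 -3.1775 -0.9268
step 30 , q: -2.8447 2.7659 -0.8452 , qdot: -3.5587 1.0291 -1.7445 , p_ee: 0.0657 -0.4113 -0.0133 , effort: 7.7060 -2.8318 -0.9028
step 31 , q: -2.8970 2.7806 -0.8712 , qdot: -3.4204 0.9365 -1.7258 , p_ee: 0.0667 -0.4061 -0.0281 , effort: 7.2644 -2.5120 -0.8804
step 32 , q: -2.9474 2.7941 -0.8969 , qdot: -3.2866 0.8576 -1.7053 , p_ee: 0.0679 -0.4006 -0.0417 , effort: 6.8407 -2.2163 -0.8598
step 33 , q: -2.9957 2.8065 -0.9223 , qdot: -3.1578 0.7903 -1.6831 , p_ee: 0.0694 -0.3948 -0.0541 , effort: 6.4354 -1.9427 -0.8407
step 34 , q: -3.0422 2.8179 -0.9474 , qdot: -3.0344 0.7327 -1.6592 , p_ee: 0.0711 -0.3889 -0.0654 , effort: 6.0486 -1.6891 -0.8231
step 35 , q: -3.0869 2.8285 -0.9721 , qdot: -2.9163 0.6831 -1.6337 , p_ee: 0.0730 -0.3828 -0.0757 , effort: 5.6800 -1.4535 -0.8069
step 36 , q: -3.1298 2.8384 -0.9964 , qdot: -2.8038 0.6400 -1.6070 , p_ee: 0.0751 -0.3766 -0.0851 , effort: 5.3290 -1.2339 -0.7921
step 37 , q: -3.1711 2.8477 -1.0203 , qdot: -2.6966 0.6023 -1.5794 , p_ee: 0.0773 -0.3705 -0.0937 , effort: 4.9948 -1.0285 -0.7784
step 38 , q: -3.2108 2.8565 -1.0437 , qdot: -2.5946 0.5689 -1.5509 , p_ee: 0.0797 -0.3643 -0.1014 , effort: 4.6769 -0.8356 -0.7658
step 39 , q: -3.2490 2.8648 -1.0668 , qdot: -2.4978 0.5390 -1.5219 , p_ee: 0.0821 -0.3582 -0.1085 , effort: 4.3742 -0.6538 -0.7543
step 40 , q: -3.2858 2.8727 -1.0894 , qdot: -2.4057 0.5118 -1.4926 , p_ee: 0.0847 -0.3521 -0.1149 , effort: 4.0862 -0.4817 -0.7437
step 41 , q: -3.3213 2.8802 -1.1115 , qdot: -2.3181 0.4868 -1.4632 , p_ee: 0.0874 -0.3461 -0.1207 , effort: 3.8119 -0.3182 -0.7339
step 42 , q: -3.3555 2.8874 -1.1333 , qdot: -2.2349 0.4636 -1.4337 , p_ee: 0.0901 -0.3402 -0.1259 , effort: 3.5507 -0.1623 -0.7250
step 43 , q: -3.3884 2.8942 -1.1545 , qdot: -2.1556 0.4416 -1.4044 , p_ee: 0.0928 -0.3344 -0.1307 , effort: 3.3019 -0.0131 -0.7168
step 44 , q: -3.4202 2.9006 -1.1754 , qdot: -2.0800 0.4207 -1.3753 , p_ee: 0.0955 -0.3287 -0.1349 , effort: 3.0647 0.1299 -0.7093
step 45 , q: -3.4509 2.9068 -1.1958 , qdot: -2.0078 0.4006 -1.3465 , p_ee: 0.0983 -0.3232 -0.1387
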